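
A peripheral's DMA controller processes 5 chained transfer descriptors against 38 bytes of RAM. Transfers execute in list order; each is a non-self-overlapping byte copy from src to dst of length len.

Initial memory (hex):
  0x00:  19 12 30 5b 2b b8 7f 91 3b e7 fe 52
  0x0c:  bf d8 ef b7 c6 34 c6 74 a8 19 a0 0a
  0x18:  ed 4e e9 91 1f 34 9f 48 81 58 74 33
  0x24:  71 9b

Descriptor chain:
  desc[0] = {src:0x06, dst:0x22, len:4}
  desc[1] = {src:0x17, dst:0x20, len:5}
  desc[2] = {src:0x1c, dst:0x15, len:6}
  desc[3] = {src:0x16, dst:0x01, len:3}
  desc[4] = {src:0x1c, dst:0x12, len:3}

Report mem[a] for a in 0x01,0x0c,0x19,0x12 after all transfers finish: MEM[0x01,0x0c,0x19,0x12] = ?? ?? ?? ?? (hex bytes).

D0: mem[0x22..0x25] <- [7f 91 3b e7]
D1: mem[0x20..0x24] <- [0a ed 4e e9 91]
D2: mem[0x15..0x1a] <- [1f 34 9f 48 0a ed]
D3: mem[0x01..0x03] <- [34 9f 48]
D4: mem[0x12..0x14] <- [1f 34 9f]
query mem[0x01]=0x34, mem[0x0c]=0xbf, mem[0x19]=0x0a, mem[0x12]=0x1f

MEM[0x01,0x0c,0x19,0x12] = 34 bf 0a 1f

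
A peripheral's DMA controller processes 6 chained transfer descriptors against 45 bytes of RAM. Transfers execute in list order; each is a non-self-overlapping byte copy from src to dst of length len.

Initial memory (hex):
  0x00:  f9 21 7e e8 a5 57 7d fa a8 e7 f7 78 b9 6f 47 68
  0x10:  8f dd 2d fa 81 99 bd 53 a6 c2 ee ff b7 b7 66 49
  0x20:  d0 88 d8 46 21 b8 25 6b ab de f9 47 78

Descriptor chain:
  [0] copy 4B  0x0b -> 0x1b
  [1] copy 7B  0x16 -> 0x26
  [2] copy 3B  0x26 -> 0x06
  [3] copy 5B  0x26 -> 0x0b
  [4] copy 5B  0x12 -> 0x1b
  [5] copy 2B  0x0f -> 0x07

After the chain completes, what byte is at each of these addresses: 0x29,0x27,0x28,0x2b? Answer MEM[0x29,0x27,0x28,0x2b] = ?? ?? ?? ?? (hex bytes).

D0: mem[0x1b..0x1e] <- [78 b9 6f 47]
D1: mem[0x26..0x2c] <- [bd 53 a6 c2 ee 78 b9]
D2: mem[0x06..0x08] <- [bd 53 a6]
D3: mem[0x0b..0x0f] <- [bd 53 a6 c2 ee]
D4: mem[0x1b..0x1f] <- [2d fa 81 99 bd]
D5: mem[0x07..0x08] <- [ee 8f]
query mem[0x29]=0xc2, mem[0x27]=0x53, mem[0x28]=0xa6, mem[0x2b]=0x78

MEM[0x29,0x27,0x28,0x2b] = c2 53 a6 78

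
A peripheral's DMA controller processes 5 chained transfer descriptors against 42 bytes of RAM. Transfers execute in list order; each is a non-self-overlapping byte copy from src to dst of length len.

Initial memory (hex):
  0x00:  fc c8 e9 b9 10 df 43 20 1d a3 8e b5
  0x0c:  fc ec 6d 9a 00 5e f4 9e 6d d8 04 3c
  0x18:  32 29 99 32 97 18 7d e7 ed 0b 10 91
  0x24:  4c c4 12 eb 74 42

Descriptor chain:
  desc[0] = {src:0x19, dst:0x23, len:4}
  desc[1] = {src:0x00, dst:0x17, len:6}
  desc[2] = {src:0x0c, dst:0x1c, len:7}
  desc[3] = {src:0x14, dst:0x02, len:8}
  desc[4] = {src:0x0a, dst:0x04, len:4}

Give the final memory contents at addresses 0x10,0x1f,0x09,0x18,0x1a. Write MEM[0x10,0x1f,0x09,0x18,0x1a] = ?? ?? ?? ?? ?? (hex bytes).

MEM[0x10,0x1f,0x09,0x18,0x1a] = 00 9a 10 c8 b9

[0] 0x19->0x23 len=4 : 29 99 32 97
[1] 0x00->0x17 len=6 : fc c8 e9 b9 10 df
[2] 0x0c->0x1c len=7 : fc ec 6d 9a 00 5e f4
[3] 0x14->0x02 len=8 : 6d d8 04 fc c8 e9 b9 10
[4] 0x0a->0x04 len=4 : 8e b5 fc ec
query mem[0x10]=0x00, mem[0x1f]=0x9a, mem[0x09]=0x10, mem[0x18]=0xc8, mem[0x1a]=0xb9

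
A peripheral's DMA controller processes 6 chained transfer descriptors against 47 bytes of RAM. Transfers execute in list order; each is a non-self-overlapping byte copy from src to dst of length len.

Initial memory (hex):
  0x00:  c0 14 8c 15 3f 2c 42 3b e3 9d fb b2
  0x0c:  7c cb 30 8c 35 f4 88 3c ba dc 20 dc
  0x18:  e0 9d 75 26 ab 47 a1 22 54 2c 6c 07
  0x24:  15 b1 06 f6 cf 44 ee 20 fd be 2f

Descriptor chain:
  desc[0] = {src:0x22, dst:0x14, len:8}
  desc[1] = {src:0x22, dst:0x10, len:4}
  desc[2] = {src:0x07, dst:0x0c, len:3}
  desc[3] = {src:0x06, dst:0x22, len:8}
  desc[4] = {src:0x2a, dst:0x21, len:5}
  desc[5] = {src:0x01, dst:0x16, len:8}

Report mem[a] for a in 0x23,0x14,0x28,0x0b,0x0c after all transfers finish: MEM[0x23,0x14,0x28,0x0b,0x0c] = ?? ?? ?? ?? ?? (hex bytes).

MEM[0x23,0x14,0x28,0x0b,0x0c] = fd 6c 3b b2 3b

  after D0: wrote 8B at 0x14 = 6c0715b106f6cf44
  after D1: wrote 4B at 0x10 = 6c0715b1
  after D2: wrote 3B at 0x0c = 3be39d
  after D3: wrote 8B at 0x22 = 423be39dfbb23be3
  after D4: wrote 5B at 0x21 = ee20fdbe2f
  after D5: wrote 8B at 0x16 = 148c153f2c423be3
query mem[0x23]=0xfd, mem[0x14]=0x6c, mem[0x28]=0x3b, mem[0x0b]=0xb2, mem[0x0c]=0x3b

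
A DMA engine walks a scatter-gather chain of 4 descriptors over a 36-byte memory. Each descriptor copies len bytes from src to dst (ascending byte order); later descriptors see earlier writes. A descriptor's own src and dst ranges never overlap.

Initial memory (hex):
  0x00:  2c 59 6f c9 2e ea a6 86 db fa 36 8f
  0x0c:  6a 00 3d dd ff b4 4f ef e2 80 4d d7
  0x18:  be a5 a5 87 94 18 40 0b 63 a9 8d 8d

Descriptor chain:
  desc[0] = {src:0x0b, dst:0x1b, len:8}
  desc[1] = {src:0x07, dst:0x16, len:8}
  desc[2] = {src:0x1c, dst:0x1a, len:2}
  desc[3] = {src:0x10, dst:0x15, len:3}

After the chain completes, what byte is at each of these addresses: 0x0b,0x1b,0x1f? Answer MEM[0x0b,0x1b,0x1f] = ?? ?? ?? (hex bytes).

MEM[0x0b,0x1b,0x1f] = 8f 3d dd

#0 dst[0x1b+8] := {0x8f,0x6a,0x00,0x3d,0xdd,0xff,0xb4,0x4f}
#1 dst[0x16+8] := {0x86,0xdb,0xfa,0x36,0x8f,0x6a,0x00,0x3d}
#2 dst[0x1a+2] := {0x00,0x3d}
#3 dst[0x15+3] := {0xff,0xb4,0x4f}
query mem[0x0b]=0x8f, mem[0x1b]=0x3d, mem[0x1f]=0xdd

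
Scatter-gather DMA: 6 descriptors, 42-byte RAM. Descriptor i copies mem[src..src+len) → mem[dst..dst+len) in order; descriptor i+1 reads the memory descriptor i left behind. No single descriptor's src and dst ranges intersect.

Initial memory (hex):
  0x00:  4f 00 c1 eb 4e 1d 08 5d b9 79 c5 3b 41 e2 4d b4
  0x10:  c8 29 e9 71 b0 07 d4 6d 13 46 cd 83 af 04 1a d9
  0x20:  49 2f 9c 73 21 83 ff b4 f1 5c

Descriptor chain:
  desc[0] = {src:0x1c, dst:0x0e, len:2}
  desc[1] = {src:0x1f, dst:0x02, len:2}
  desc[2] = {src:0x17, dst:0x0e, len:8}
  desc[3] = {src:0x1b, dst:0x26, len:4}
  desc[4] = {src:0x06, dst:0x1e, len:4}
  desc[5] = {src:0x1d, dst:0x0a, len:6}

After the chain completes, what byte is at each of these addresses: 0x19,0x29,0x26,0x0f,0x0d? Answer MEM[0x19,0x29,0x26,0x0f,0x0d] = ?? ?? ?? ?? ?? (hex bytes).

MEM[0x19,0x29,0x26,0x0f,0x0d] = 46 1a 83 9c b9

[0] 0x1c->0x0e len=2 : af 04
[1] 0x1f->0x02 len=2 : d9 49
[2] 0x17->0x0e len=8 : 6d 13 46 cd 83 af 04 1a
[3] 0x1b->0x26 len=4 : 83 af 04 1a
[4] 0x06->0x1e len=4 : 08 5d b9 79
[5] 0x1d->0x0a len=6 : 04 08 5d b9 79 9c
query mem[0x19]=0x46, mem[0x29]=0x1a, mem[0x26]=0x83, mem[0x0f]=0x9c, mem[0x0d]=0xb9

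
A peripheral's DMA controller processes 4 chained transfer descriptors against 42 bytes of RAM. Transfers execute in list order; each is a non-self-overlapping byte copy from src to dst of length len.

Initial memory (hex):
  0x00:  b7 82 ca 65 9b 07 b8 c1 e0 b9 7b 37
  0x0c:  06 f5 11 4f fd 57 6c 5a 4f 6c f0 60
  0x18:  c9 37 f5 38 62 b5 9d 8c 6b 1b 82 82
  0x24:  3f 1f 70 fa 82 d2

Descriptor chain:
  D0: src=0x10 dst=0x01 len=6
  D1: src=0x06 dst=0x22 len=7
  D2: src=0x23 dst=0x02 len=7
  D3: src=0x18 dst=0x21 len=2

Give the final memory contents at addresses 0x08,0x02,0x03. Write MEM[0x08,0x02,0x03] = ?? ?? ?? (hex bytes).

D0: mem[0x01..0x06] <- [fd 57 6c 5a 4f 6c]
D1: mem[0x22..0x28] <- [6c c1 e0 b9 7b 37 06]
D2: mem[0x02..0x08] <- [c1 e0 b9 7b 37 06 d2]
D3: mem[0x21..0x22] <- [c9 37]
query mem[0x08]=0xd2, mem[0x02]=0xc1, mem[0x03]=0xe0

MEM[0x08,0x02,0x03] = d2 c1 e0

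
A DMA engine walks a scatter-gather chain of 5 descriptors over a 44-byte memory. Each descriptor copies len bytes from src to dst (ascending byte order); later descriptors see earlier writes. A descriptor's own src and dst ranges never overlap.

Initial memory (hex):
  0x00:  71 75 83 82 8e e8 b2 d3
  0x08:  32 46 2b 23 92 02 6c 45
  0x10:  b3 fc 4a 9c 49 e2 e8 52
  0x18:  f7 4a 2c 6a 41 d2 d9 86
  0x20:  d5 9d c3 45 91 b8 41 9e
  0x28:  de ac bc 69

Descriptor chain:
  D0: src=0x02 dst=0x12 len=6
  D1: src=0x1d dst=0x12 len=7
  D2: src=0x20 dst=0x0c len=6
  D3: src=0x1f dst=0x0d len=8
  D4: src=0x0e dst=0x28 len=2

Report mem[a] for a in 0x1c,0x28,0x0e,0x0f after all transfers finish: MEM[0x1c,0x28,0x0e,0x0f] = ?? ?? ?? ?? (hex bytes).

#0 dst[0x12+6] := {0x83,0x82,0x8e,0xe8,0xb2,0xd3}
#1 dst[0x12+7] := {0xd2,0xd9,0x86,0xd5,0x9d,0xc3,0x45}
#2 dst[0x0c+6] := {0xd5,0x9d,0xc3,0x45,0x91,0xb8}
#3 dst[0x0d+8] := {0x86,0xd5,0x9d,0xc3,0x45,0x91,0xb8,0x41}
#4 dst[0x28+2] := {0xd5,0x9d}
query mem[0x1c]=0x41, mem[0x28]=0xd5, mem[0x0e]=0xd5, mem[0x0f]=0x9d

MEM[0x1c,0x28,0x0e,0x0f] = 41 d5 d5 9d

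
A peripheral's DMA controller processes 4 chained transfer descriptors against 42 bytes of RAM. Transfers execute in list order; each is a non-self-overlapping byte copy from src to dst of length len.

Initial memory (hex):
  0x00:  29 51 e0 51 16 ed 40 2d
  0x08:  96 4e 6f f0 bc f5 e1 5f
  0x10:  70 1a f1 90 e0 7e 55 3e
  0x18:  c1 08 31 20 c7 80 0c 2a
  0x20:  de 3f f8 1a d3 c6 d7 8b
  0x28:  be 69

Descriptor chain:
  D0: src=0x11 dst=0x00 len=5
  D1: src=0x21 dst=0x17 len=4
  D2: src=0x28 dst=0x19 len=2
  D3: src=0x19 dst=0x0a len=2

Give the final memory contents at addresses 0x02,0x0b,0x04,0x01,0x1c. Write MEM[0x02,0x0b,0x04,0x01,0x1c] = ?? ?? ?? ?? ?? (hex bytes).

MEM[0x02,0x0b,0x04,0x01,0x1c] = 90 69 7e f1 c7

[0] 0x11->0x00 len=5 : 1a f1 90 e0 7e
[1] 0x21->0x17 len=4 : 3f f8 1a d3
[2] 0x28->0x19 len=2 : be 69
[3] 0x19->0x0a len=2 : be 69
query mem[0x02]=0x90, mem[0x0b]=0x69, mem[0x04]=0x7e, mem[0x01]=0xf1, mem[0x1c]=0xc7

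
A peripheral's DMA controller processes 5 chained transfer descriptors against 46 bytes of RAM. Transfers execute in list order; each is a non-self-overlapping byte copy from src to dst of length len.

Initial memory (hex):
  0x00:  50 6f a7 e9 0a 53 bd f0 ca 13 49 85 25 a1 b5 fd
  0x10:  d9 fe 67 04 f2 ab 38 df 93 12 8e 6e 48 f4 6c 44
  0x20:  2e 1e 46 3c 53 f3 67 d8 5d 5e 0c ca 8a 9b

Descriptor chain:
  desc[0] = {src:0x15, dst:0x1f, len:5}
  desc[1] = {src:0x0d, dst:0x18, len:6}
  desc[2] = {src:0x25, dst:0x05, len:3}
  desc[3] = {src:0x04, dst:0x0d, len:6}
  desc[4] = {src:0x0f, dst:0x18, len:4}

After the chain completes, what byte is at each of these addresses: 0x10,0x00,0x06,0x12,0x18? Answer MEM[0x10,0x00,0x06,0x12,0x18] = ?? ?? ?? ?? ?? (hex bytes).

MEM[0x10,0x00,0x06,0x12,0x18] = d8 50 67 13 67

#0 dst[0x1f+5] := {0xab,0x38,0xdf,0x93,0x12}
#1 dst[0x18+6] := {0xa1,0xb5,0xfd,0xd9,0xfe,0x67}
#2 dst[0x05+3] := {0xf3,0x67,0xd8}
#3 dst[0x0d+6] := {0x0a,0xf3,0x67,0xd8,0xca,0x13}
#4 dst[0x18+4] := {0x67,0xd8,0xca,0x13}
query mem[0x10]=0xd8, mem[0x00]=0x50, mem[0x06]=0x67, mem[0x12]=0x13, mem[0x18]=0x67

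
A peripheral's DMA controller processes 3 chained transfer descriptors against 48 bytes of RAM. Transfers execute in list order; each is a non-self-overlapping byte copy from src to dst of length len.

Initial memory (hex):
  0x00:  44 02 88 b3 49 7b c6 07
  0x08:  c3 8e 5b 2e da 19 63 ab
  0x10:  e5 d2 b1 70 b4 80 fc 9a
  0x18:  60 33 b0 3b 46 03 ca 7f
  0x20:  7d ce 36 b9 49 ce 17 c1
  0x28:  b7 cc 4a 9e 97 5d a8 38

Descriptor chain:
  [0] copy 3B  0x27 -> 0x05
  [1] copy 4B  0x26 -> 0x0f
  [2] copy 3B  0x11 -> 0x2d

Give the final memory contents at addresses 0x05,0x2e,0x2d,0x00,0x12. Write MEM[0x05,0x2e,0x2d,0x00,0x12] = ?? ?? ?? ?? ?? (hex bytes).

#0 dst[0x05+3] := {0xc1,0xb7,0xcc}
#1 dst[0x0f+4] := {0x17,0xc1,0xb7,0xcc}
#2 dst[0x2d+3] := {0xb7,0xcc,0x70}
query mem[0x05]=0xc1, mem[0x2e]=0xcc, mem[0x2d]=0xb7, mem[0x00]=0x44, mem[0x12]=0xcc

MEM[0x05,0x2e,0x2d,0x00,0x12] = c1 cc b7 44 cc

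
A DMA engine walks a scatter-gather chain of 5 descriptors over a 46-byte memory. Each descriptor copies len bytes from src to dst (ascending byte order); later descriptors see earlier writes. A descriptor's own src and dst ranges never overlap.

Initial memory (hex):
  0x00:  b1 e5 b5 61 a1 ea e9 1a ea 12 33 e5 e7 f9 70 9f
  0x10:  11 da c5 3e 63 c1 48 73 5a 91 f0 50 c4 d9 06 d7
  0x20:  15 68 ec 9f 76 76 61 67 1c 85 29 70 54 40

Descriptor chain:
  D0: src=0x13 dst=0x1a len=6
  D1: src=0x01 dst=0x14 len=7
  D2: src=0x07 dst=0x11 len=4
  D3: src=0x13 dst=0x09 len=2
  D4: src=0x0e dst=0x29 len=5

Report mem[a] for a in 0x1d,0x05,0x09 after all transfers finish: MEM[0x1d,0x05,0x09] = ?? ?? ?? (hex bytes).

D0: mem[0x1a..0x1f] <- [3e 63 c1 48 73 5a]
D1: mem[0x14..0x1a] <- [e5 b5 61 a1 ea e9 1a]
D2: mem[0x11..0x14] <- [1a ea 12 33]
D3: mem[0x09..0x0a] <- [12 33]
D4: mem[0x29..0x2d] <- [70 9f 11 1a ea]
query mem[0x1d]=0x48, mem[0x05]=0xea, mem[0x09]=0x12

MEM[0x1d,0x05,0x09] = 48 ea 12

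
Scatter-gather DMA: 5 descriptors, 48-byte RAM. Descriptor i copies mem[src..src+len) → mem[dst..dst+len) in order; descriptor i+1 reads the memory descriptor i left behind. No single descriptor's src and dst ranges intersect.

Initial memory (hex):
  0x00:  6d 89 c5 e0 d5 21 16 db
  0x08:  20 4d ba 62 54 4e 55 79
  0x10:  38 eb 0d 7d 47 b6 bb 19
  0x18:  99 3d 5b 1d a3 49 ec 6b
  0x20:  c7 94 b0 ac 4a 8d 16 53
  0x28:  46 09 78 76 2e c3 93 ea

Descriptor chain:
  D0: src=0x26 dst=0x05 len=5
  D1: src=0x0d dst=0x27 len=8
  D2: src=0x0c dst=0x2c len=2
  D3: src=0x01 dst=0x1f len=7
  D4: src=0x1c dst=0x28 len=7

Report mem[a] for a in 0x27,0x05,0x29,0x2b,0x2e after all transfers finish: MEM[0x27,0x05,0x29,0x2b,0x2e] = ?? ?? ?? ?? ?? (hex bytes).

#0 dst[0x05+5] := {0x16,0x53,0x46,0x09,0x78}
#1 dst[0x27+8] := {0x4e,0x55,0x79,0x38,0xeb,0x0d,0x7d,0x47}
#2 dst[0x2c+2] := {0x54,0x4e}
#3 dst[0x1f+7] := {0x89,0xc5,0xe0,0xd5,0x16,0x53,0x46}
#4 dst[0x28+7] := {0xa3,0x49,0xec,0x89,0xc5,0xe0,0xd5}
query mem[0x27]=0x4e, mem[0x05]=0x16, mem[0x29]=0x49, mem[0x2b]=0x89, mem[0x2e]=0xd5

MEM[0x27,0x05,0x29,0x2b,0x2e] = 4e 16 49 89 d5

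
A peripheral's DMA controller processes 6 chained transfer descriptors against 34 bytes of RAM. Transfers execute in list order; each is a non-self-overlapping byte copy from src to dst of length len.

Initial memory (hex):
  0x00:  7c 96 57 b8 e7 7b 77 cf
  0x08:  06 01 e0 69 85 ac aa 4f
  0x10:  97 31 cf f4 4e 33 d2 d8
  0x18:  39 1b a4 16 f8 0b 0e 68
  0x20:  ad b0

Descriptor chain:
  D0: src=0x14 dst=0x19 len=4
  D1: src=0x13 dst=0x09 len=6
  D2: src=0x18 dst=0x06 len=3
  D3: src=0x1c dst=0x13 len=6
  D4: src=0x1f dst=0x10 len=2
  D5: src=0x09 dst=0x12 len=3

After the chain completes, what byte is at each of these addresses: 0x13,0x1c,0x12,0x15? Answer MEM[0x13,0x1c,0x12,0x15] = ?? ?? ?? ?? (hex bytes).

MEM[0x13,0x1c,0x12,0x15] = 4e d8 f4 0e

[0] 0x14->0x19 len=4 : 4e 33 d2 d8
[1] 0x13->0x09 len=6 : f4 4e 33 d2 d8 39
[2] 0x18->0x06 len=3 : 39 4e 33
[3] 0x1c->0x13 len=6 : d8 0b 0e 68 ad b0
[4] 0x1f->0x10 len=2 : 68 ad
[5] 0x09->0x12 len=3 : f4 4e 33
query mem[0x13]=0x4e, mem[0x1c]=0xd8, mem[0x12]=0xf4, mem[0x15]=0x0e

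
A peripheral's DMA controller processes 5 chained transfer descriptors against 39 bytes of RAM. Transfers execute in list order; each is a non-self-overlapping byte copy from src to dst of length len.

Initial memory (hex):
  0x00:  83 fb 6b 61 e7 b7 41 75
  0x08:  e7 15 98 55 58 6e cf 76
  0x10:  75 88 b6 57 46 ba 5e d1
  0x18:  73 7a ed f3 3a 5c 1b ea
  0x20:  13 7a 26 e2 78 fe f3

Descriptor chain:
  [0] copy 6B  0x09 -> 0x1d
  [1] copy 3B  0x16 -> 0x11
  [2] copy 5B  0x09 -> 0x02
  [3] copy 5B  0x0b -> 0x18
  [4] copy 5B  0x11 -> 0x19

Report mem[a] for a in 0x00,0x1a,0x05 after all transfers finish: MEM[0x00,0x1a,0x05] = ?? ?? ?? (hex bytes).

  after D0: wrote 6B at 0x1d = 159855586ecf
  after D1: wrote 3B at 0x11 = 5ed173
  after D2: wrote 5B at 0x02 = 159855586e
  after D3: wrote 5B at 0x18 = 55586ecf76
  after D4: wrote 5B at 0x19 = 5ed17346ba
query mem[0x00]=0x83, mem[0x1a]=0xd1, mem[0x05]=0x58

MEM[0x00,0x1a,0x05] = 83 d1 58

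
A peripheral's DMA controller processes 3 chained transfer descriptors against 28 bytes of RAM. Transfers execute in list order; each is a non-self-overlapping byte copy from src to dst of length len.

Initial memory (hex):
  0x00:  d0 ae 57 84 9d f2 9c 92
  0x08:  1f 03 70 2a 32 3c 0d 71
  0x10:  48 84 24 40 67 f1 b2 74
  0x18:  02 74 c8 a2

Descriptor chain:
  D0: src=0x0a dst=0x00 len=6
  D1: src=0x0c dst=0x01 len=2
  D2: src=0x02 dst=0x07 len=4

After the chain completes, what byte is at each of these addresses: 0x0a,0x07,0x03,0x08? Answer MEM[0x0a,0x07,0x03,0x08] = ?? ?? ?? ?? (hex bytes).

MEM[0x0a,0x07,0x03,0x08] = 71 3c 3c 3c

D0: mem[0x00..0x05] <- [70 2a 32 3c 0d 71]
D1: mem[0x01..0x02] <- [32 3c]
D2: mem[0x07..0x0a] <- [3c 3c 0d 71]
query mem[0x0a]=0x71, mem[0x07]=0x3c, mem[0x03]=0x3c, mem[0x08]=0x3c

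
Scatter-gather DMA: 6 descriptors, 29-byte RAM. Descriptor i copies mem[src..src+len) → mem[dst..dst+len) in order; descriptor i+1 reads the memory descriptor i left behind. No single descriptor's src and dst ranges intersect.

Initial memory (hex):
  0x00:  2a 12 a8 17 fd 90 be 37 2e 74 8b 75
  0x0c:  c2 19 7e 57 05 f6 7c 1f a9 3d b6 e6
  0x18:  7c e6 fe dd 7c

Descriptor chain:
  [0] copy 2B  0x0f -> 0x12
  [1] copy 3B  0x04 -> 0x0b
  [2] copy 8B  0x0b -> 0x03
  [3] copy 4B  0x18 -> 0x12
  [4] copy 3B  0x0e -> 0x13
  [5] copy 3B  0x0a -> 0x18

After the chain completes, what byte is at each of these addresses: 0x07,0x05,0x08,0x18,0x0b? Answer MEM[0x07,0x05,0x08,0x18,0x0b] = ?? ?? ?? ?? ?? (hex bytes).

MEM[0x07,0x05,0x08,0x18,0x0b] = 57 be 05 57 fd

  after D0: wrote 2B at 0x12 = 5705
  after D1: wrote 3B at 0x0b = fd90be
  after D2: wrote 8B at 0x03 = fd90be7e5705f657
  after D3: wrote 4B at 0x12 = 7ce6fedd
  after D4: wrote 3B at 0x13 = 7e5705
  after D5: wrote 3B at 0x18 = 57fd90
query mem[0x07]=0x57, mem[0x05]=0xbe, mem[0x08]=0x05, mem[0x18]=0x57, mem[0x0b]=0xfd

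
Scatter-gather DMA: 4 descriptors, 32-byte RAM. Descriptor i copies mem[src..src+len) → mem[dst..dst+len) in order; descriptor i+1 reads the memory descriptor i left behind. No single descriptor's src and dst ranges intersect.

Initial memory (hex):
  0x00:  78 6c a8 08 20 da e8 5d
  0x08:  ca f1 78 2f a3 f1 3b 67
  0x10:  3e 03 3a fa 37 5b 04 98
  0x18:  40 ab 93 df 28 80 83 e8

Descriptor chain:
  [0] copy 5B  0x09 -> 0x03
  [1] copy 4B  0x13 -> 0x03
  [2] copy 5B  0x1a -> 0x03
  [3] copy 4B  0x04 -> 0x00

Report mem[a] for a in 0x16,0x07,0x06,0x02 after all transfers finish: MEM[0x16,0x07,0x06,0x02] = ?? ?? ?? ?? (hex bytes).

#0 dst[0x03+5] := {0xf1,0x78,0x2f,0xa3,0xf1}
#1 dst[0x03+4] := {0xfa,0x37,0x5b,0x04}
#2 dst[0x03+5] := {0x93,0xdf,0x28,0x80,0x83}
#3 dst[0x00+4] := {0xdf,0x28,0x80,0x83}
query mem[0x16]=0x04, mem[0x07]=0x83, mem[0x06]=0x80, mem[0x02]=0x80

MEM[0x16,0x07,0x06,0x02] = 04 83 80 80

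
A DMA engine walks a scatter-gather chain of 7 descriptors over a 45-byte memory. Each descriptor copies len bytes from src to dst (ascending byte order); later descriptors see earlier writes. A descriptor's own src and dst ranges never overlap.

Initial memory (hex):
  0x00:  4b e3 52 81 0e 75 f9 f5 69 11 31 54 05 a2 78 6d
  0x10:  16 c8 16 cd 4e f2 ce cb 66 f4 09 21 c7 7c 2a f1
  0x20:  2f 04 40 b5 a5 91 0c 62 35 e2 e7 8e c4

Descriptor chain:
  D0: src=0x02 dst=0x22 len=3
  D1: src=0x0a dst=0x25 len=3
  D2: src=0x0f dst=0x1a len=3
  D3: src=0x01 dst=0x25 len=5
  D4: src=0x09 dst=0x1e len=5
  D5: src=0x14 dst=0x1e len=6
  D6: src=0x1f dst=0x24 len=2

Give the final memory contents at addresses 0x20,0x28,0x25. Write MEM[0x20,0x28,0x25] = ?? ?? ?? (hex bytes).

MEM[0x20,0x28,0x25] = ce 0e ce

D0: mem[0x22..0x24] <- [52 81 0e]
D1: mem[0x25..0x27] <- [31 54 05]
D2: mem[0x1a..0x1c] <- [6d 16 c8]
D3: mem[0x25..0x29] <- [e3 52 81 0e 75]
D4: mem[0x1e..0x22] <- [11 31 54 05 a2]
D5: mem[0x1e..0x23] <- [4e f2 ce cb 66 f4]
D6: mem[0x24..0x25] <- [f2 ce]
query mem[0x20]=0xce, mem[0x28]=0x0e, mem[0x25]=0xce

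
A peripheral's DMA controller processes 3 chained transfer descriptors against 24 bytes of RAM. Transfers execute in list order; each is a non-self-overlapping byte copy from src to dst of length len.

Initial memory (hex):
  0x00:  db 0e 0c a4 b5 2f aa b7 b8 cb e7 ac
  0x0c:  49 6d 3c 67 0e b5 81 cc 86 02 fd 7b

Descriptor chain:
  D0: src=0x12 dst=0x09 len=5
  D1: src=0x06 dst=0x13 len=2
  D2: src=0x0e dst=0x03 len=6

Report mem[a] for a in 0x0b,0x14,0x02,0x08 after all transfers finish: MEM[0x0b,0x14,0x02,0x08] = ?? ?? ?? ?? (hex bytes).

MEM[0x0b,0x14,0x02,0x08] = 86 b7 0c aa

[0] 0x12->0x09 len=5 : 81 cc 86 02 fd
[1] 0x06->0x13 len=2 : aa b7
[2] 0x0e->0x03 len=6 : 3c 67 0e b5 81 aa
query mem[0x0b]=0x86, mem[0x14]=0xb7, mem[0x02]=0x0c, mem[0x08]=0xaa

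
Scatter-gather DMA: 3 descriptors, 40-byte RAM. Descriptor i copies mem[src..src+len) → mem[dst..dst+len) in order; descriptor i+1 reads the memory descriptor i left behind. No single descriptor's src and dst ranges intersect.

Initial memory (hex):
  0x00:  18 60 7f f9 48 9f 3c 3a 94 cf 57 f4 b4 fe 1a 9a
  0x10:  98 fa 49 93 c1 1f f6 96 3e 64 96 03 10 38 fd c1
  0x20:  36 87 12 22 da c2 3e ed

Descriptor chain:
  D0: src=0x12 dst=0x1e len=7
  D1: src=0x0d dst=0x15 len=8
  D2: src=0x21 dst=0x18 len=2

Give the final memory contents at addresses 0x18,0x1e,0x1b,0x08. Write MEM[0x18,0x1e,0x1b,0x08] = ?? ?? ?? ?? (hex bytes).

  after D0: wrote 7B at 0x1e = 4993c11ff6963e
  after D1: wrote 8B at 0x15 = fe1a9a98fa4993c1
  after D2: wrote 2B at 0x18 = 1ff6
query mem[0x18]=0x1f, mem[0x1e]=0x49, mem[0x1b]=0x93, mem[0x08]=0x94

MEM[0x18,0x1e,0x1b,0x08] = 1f 49 93 94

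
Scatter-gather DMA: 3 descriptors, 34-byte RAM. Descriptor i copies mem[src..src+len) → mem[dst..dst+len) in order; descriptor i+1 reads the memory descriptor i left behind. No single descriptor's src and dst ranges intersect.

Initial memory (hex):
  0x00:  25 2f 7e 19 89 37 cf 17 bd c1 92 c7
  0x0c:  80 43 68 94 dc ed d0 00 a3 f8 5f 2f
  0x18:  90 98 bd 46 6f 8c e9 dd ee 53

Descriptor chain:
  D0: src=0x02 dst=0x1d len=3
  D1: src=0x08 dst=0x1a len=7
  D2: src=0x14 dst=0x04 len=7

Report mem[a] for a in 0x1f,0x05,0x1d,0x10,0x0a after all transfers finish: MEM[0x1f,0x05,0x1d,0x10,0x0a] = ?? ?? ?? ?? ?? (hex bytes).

MEM[0x1f,0x05,0x1d,0x10,0x0a] = 43 f8 c7 dc bd

  after D0: wrote 3B at 0x1d = 7e1989
  after D1: wrote 7B at 0x1a = bdc192c7804368
  after D2: wrote 7B at 0x04 = a3f85f2f9098bd
query mem[0x1f]=0x43, mem[0x05]=0xf8, mem[0x1d]=0xc7, mem[0x10]=0xdc, mem[0x0a]=0xbd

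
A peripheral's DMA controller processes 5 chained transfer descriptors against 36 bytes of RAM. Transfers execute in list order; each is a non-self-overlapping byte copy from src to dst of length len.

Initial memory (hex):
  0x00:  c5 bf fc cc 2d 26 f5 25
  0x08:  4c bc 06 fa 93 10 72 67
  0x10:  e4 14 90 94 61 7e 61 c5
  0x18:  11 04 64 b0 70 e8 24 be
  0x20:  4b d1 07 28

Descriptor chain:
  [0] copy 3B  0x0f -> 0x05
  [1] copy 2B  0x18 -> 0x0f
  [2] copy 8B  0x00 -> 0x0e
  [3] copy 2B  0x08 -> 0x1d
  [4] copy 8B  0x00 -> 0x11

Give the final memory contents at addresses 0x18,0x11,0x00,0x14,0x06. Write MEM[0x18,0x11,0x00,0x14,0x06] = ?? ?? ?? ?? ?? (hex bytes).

MEM[0x18,0x11,0x00,0x14,0x06] = 14 c5 c5 cc e4

  after D0: wrote 3B at 0x05 = 67e414
  after D1: wrote 2B at 0x0f = 1104
  after D2: wrote 8B at 0x0e = c5bffccc2d67e414
  after D3: wrote 2B at 0x1d = 4cbc
  after D4: wrote 8B at 0x11 = c5bffccc2d67e414
query mem[0x18]=0x14, mem[0x11]=0xc5, mem[0x00]=0xc5, mem[0x14]=0xcc, mem[0x06]=0xe4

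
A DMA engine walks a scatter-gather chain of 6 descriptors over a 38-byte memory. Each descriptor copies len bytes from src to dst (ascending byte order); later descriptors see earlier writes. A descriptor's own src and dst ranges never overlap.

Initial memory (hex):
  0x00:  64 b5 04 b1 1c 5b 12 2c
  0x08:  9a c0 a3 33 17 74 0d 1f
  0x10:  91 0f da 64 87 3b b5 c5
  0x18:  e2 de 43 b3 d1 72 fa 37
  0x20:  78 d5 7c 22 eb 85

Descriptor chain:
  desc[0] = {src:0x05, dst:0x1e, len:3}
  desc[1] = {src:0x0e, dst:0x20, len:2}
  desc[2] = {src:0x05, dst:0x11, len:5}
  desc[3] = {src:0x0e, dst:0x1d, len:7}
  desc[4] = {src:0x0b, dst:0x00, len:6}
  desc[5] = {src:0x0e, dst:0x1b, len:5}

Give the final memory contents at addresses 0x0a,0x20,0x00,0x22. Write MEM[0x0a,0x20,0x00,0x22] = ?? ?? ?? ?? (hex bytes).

MEM[0x0a,0x20,0x00,0x22] = a3 5b 33 2c

[0] 0x05->0x1e len=3 : 5b 12 2c
[1] 0x0e->0x20 len=2 : 0d 1f
[2] 0x05->0x11 len=5 : 5b 12 2c 9a c0
[3] 0x0e->0x1d len=7 : 0d 1f 91 5b 12 2c 9a
[4] 0x0b->0x00 len=6 : 33 17 74 0d 1f 91
[5] 0x0e->0x1b len=5 : 0d 1f 91 5b 12
query mem[0x0a]=0xa3, mem[0x20]=0x5b, mem[0x00]=0x33, mem[0x22]=0x2c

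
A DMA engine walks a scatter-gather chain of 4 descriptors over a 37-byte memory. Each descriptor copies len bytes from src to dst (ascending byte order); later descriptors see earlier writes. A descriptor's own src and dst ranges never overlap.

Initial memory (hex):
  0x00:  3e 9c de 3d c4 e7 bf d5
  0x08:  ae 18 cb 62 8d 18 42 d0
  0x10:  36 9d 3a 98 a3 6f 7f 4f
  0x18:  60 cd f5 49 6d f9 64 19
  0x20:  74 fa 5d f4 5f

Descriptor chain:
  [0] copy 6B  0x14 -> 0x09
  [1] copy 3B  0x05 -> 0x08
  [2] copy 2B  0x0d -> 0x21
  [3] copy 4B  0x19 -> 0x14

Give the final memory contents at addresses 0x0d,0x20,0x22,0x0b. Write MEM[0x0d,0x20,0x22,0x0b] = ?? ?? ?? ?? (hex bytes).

[0] 0x14->0x09 len=6 : a3 6f 7f 4f 60 cd
[1] 0x05->0x08 len=3 : e7 bf d5
[2] 0x0d->0x21 len=2 : 60 cd
[3] 0x19->0x14 len=4 : cd f5 49 6d
query mem[0x0d]=0x60, mem[0x20]=0x74, mem[0x22]=0xcd, mem[0x0b]=0x7f

MEM[0x0d,0x20,0x22,0x0b] = 60 74 cd 7f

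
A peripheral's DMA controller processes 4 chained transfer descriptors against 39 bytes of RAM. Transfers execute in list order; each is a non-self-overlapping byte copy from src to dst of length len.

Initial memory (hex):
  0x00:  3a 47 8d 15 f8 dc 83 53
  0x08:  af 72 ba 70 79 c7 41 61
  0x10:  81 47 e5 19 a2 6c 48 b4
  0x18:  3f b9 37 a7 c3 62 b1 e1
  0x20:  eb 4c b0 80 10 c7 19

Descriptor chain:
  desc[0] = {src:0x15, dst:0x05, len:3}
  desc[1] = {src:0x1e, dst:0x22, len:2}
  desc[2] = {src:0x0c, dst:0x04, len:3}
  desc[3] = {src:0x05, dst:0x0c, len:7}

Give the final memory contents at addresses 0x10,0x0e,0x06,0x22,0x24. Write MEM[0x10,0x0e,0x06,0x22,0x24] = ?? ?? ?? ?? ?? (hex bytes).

#0 dst[0x05+3] := {0x6c,0x48,0xb4}
#1 dst[0x22+2] := {0xb1,0xe1}
#2 dst[0x04+3] := {0x79,0xc7,0x41}
#3 dst[0x0c+7] := {0xc7,0x41,0xb4,0xaf,0x72,0xba,0x70}
query mem[0x10]=0x72, mem[0x0e]=0xb4, mem[0x06]=0x41, mem[0x22]=0xb1, mem[0x24]=0x10

MEM[0x10,0x0e,0x06,0x22,0x24] = 72 b4 41 b1 10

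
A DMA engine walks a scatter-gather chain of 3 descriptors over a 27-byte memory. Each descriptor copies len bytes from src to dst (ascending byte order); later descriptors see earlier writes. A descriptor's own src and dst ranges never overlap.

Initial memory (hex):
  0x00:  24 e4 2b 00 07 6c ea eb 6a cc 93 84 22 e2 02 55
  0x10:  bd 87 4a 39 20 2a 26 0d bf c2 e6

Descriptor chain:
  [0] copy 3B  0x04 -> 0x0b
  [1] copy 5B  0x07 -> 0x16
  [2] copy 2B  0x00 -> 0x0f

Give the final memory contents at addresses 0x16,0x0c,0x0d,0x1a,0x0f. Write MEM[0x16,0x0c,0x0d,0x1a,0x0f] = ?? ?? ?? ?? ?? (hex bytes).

MEM[0x16,0x0c,0x0d,0x1a,0x0f] = eb 6c ea 07 24

D0: mem[0x0b..0x0d] <- [07 6c ea]
D1: mem[0x16..0x1a] <- [eb 6a cc 93 07]
D2: mem[0x0f..0x10] <- [24 e4]
query mem[0x16]=0xeb, mem[0x0c]=0x6c, mem[0x0d]=0xea, mem[0x1a]=0x07, mem[0x0f]=0x24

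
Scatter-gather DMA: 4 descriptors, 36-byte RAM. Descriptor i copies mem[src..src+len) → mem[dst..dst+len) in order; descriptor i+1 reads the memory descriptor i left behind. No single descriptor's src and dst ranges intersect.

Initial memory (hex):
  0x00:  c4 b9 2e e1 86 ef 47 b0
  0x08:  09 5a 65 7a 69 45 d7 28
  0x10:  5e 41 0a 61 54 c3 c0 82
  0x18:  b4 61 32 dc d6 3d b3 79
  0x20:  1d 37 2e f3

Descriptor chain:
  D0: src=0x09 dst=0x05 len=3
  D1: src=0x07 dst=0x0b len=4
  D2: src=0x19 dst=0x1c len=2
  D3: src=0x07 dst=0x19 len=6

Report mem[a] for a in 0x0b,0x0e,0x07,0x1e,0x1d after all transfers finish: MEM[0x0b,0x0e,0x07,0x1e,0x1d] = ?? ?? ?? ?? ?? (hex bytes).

#0 dst[0x05+3] := {0x5a,0x65,0x7a}
#1 dst[0x0b+4] := {0x7a,0x09,0x5a,0x65}
#2 dst[0x1c+2] := {0x61,0x32}
#3 dst[0x19+6] := {0x7a,0x09,0x5a,0x65,0x7a,0x09}
query mem[0x0b]=0x7a, mem[0x0e]=0x65, mem[0x07]=0x7a, mem[0x1e]=0x09, mem[0x1d]=0x7a

MEM[0x0b,0x0e,0x07,0x1e,0x1d] = 7a 65 7a 09 7a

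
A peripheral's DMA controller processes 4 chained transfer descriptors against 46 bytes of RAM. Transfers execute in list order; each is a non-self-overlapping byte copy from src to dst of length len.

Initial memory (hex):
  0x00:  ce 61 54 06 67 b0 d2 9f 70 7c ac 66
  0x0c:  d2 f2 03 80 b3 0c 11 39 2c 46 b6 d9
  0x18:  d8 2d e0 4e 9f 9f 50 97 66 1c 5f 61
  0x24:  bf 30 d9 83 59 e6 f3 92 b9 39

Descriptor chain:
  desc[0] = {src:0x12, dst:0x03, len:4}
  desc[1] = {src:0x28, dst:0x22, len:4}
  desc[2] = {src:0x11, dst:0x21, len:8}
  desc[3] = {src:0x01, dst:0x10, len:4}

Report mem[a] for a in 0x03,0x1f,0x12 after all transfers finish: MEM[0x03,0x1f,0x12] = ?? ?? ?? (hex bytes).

MEM[0x03,0x1f,0x12] = 11 97 11

#0 dst[0x03+4] := {0x11,0x39,0x2c,0x46}
#1 dst[0x22+4] := {0x59,0xe6,0xf3,0x92}
#2 dst[0x21+8] := {0x0c,0x11,0x39,0x2c,0x46,0xb6,0xd9,0xd8}
#3 dst[0x10+4] := {0x61,0x54,0x11,0x39}
query mem[0x03]=0x11, mem[0x1f]=0x97, mem[0x12]=0x11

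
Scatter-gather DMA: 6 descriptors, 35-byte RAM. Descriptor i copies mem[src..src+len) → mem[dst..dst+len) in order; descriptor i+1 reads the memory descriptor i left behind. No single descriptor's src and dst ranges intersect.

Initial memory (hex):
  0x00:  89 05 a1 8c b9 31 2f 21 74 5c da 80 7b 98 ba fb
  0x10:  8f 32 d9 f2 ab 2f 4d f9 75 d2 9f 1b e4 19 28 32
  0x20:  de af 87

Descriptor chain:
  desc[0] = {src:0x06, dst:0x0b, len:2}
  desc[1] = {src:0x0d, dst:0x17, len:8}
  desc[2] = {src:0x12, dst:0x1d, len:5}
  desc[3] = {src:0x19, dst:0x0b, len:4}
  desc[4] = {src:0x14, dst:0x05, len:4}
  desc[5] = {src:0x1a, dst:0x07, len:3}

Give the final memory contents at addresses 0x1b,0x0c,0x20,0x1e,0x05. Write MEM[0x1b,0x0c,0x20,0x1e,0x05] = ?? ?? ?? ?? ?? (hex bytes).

MEM[0x1b,0x0c,0x20,0x1e,0x05] = 32 8f 2f f2 ab

#0 dst[0x0b+2] := {0x2f,0x21}
#1 dst[0x17+8] := {0x98,0xba,0xfb,0x8f,0x32,0xd9,0xf2,0xab}
#2 dst[0x1d+5] := {0xd9,0xf2,0xab,0x2f,0x4d}
#3 dst[0x0b+4] := {0xfb,0x8f,0x32,0xd9}
#4 dst[0x05+4] := {0xab,0x2f,0x4d,0x98}
#5 dst[0x07+3] := {0x8f,0x32,0xd9}
query mem[0x1b]=0x32, mem[0x0c]=0x8f, mem[0x20]=0x2f, mem[0x1e]=0xf2, mem[0x05]=0xab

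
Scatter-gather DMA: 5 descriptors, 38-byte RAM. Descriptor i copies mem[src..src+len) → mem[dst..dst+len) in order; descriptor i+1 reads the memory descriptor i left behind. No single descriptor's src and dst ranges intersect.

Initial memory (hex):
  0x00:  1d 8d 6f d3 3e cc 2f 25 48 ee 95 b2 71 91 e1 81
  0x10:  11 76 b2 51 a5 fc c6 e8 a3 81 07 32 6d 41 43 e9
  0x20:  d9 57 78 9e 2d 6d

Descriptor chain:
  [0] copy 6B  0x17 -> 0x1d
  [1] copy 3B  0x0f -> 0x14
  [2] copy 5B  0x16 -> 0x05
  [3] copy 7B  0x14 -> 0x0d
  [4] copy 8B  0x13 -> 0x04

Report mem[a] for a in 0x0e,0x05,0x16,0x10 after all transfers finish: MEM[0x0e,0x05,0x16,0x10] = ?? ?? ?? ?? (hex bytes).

#0 dst[0x1d+6] := {0xe8,0xa3,0x81,0x07,0x32,0x6d}
#1 dst[0x14+3] := {0x81,0x11,0x76}
#2 dst[0x05+5] := {0x76,0xe8,0xa3,0x81,0x07}
#3 dst[0x0d+7] := {0x81,0x11,0x76,0xe8,0xa3,0x81,0x07}
#4 dst[0x04+8] := {0x07,0x81,0x11,0x76,0xe8,0xa3,0x81,0x07}
query mem[0x0e]=0x11, mem[0x05]=0x81, mem[0x16]=0x76, mem[0x10]=0xe8

MEM[0x0e,0x05,0x16,0x10] = 11 81 76 e8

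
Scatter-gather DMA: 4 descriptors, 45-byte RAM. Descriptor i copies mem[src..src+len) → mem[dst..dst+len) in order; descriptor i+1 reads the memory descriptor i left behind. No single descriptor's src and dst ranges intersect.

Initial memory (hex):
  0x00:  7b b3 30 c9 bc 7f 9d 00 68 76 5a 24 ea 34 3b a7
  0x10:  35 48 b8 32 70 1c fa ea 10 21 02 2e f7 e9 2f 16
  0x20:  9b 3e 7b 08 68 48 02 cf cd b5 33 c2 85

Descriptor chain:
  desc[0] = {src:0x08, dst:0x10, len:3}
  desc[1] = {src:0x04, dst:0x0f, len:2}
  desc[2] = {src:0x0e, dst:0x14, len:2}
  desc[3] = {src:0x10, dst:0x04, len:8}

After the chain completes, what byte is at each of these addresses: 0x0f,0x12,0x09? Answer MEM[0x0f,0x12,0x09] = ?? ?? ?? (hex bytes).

MEM[0x0f,0x12,0x09] = bc 5a bc

[0] 0x08->0x10 len=3 : 68 76 5a
[1] 0x04->0x0f len=2 : bc 7f
[2] 0x0e->0x14 len=2 : 3b bc
[3] 0x10->0x04 len=8 : 7f 76 5a 32 3b bc fa ea
query mem[0x0f]=0xbc, mem[0x12]=0x5a, mem[0x09]=0xbc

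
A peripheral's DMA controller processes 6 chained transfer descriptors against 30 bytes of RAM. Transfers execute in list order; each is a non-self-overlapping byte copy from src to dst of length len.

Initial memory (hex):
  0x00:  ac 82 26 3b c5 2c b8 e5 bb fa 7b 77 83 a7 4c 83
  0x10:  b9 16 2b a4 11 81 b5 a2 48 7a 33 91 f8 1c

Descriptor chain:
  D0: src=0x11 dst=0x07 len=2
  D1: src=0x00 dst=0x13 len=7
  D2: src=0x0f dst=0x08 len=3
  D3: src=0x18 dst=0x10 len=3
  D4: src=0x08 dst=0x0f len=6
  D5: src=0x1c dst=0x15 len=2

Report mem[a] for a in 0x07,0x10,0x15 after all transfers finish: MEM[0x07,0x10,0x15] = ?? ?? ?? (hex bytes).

MEM[0x07,0x10,0x15] = 16 b9 f8

D0: mem[0x07..0x08] <- [16 2b]
D1: mem[0x13..0x19] <- [ac 82 26 3b c5 2c b8]
D2: mem[0x08..0x0a] <- [83 b9 16]
D3: mem[0x10..0x12] <- [2c b8 33]
D4: mem[0x0f..0x14] <- [83 b9 16 77 83 a7]
D5: mem[0x15..0x16] <- [f8 1c]
query mem[0x07]=0x16, mem[0x10]=0xb9, mem[0x15]=0xf8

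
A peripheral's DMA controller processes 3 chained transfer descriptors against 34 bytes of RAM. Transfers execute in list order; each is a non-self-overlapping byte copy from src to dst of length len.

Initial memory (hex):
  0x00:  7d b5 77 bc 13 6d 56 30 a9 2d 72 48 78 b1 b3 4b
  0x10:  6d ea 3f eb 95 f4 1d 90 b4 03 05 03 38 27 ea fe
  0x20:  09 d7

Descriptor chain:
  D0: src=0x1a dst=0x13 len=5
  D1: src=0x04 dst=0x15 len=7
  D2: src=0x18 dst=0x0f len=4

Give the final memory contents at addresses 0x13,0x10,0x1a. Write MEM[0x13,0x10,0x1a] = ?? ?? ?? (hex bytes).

  after D0: wrote 5B at 0x13 = 05033827ea
  after D1: wrote 7B at 0x15 = 136d5630a92d72
  after D2: wrote 4B at 0x0f = 30a92d72
query mem[0x13]=0x05, mem[0x10]=0xa9, mem[0x1a]=0x2d

MEM[0x13,0x10,0x1a] = 05 a9 2d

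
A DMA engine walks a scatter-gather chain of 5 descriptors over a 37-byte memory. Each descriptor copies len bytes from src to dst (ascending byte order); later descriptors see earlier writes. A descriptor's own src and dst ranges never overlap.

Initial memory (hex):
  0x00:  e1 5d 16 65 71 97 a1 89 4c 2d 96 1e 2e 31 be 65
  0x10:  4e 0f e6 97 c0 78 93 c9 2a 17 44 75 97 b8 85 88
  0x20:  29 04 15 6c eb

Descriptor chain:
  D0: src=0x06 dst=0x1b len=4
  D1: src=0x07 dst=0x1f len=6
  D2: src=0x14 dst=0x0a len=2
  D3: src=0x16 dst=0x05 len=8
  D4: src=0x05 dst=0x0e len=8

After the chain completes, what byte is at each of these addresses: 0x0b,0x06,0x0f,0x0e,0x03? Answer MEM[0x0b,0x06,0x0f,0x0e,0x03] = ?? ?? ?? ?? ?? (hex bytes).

MEM[0x0b,0x06,0x0f,0x0e,0x03] = 89 c9 c9 93 65

[0] 0x06->0x1b len=4 : a1 89 4c 2d
[1] 0x07->0x1f len=6 : 89 4c 2d 96 1e 2e
[2] 0x14->0x0a len=2 : c0 78
[3] 0x16->0x05 len=8 : 93 c9 2a 17 44 a1 89 4c
[4] 0x05->0x0e len=8 : 93 c9 2a 17 44 a1 89 4c
query mem[0x0b]=0x89, mem[0x06]=0xc9, mem[0x0f]=0xc9, mem[0x0e]=0x93, mem[0x03]=0x65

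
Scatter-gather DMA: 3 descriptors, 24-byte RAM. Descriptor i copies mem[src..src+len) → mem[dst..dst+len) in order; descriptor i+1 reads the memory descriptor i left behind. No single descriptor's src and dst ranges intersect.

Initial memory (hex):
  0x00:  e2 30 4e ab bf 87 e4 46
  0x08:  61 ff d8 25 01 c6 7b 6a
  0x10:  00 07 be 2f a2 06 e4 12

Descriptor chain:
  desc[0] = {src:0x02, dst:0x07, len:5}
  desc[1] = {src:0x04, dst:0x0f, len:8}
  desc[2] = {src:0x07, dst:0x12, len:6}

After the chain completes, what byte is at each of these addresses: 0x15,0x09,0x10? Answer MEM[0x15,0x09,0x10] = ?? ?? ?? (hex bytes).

MEM[0x15,0x09,0x10] = 87 bf 87

#0 dst[0x07+5] := {0x4e,0xab,0xbf,0x87,0xe4}
#1 dst[0x0f+8] := {0xbf,0x87,0xe4,0x4e,0xab,0xbf,0x87,0xe4}
#2 dst[0x12+6] := {0x4e,0xab,0xbf,0x87,0xe4,0x01}
query mem[0x15]=0x87, mem[0x09]=0xbf, mem[0x10]=0x87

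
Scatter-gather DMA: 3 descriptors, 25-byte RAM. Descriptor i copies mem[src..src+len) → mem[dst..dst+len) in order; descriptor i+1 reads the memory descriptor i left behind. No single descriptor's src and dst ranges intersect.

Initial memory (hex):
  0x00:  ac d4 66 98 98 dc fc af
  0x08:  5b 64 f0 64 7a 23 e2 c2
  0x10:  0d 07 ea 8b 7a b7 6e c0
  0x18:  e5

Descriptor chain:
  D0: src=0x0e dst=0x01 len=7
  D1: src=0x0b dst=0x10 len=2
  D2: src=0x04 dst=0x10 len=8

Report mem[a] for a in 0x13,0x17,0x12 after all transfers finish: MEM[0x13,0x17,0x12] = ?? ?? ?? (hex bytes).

  after D0: wrote 7B at 0x01 = e2c20d07ea8b7a
  after D1: wrote 2B at 0x10 = 647a
  after D2: wrote 8B at 0x10 = 07ea8b7a5b64f064
query mem[0x13]=0x7a, mem[0x17]=0x64, mem[0x12]=0x8b

MEM[0x13,0x17,0x12] = 7a 64 8b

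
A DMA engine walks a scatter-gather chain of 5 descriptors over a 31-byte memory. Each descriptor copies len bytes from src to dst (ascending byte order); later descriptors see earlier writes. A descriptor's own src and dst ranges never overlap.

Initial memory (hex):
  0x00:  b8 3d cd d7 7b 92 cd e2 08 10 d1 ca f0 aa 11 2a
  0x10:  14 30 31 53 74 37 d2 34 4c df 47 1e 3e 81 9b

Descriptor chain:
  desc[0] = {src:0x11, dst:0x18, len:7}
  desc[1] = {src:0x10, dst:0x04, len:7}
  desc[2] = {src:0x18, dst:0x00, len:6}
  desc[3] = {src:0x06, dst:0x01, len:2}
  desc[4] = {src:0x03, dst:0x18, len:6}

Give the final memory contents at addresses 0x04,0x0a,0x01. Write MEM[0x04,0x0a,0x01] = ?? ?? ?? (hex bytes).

MEM[0x04,0x0a,0x01] = 37 d2 31

D0: mem[0x18..0x1e] <- [30 31 53 74 37 d2 34]
D1: mem[0x04..0x0a] <- [14 30 31 53 74 37 d2]
D2: mem[0x00..0x05] <- [30 31 53 74 37 d2]
D3: mem[0x01..0x02] <- [31 53]
D4: mem[0x18..0x1d] <- [74 37 d2 31 53 74]
query mem[0x04]=0x37, mem[0x0a]=0xd2, mem[0x01]=0x31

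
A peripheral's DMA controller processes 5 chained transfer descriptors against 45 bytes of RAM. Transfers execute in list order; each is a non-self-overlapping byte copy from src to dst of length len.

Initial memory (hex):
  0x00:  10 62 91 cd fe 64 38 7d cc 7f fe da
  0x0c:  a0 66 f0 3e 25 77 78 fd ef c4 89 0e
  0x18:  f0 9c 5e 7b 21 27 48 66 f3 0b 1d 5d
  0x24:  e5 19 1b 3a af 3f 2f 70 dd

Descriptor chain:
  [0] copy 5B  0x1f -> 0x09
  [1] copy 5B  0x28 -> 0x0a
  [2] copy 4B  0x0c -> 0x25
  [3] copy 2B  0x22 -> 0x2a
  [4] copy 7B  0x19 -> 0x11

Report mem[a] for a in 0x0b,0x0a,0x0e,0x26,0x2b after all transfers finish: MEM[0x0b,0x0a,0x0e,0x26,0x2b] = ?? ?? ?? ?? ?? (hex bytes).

[0] 0x1f->0x09 len=5 : 66 f3 0b 1d 5d
[1] 0x28->0x0a len=5 : af 3f 2f 70 dd
[2] 0x0c->0x25 len=4 : 2f 70 dd 3e
[3] 0x22->0x2a len=2 : 1d 5d
[4] 0x19->0x11 len=7 : 9c 5e 7b 21 27 48 66
query mem[0x0b]=0x3f, mem[0x0a]=0xaf, mem[0x0e]=0xdd, mem[0x26]=0x70, mem[0x2b]=0x5d

MEM[0x0b,0x0a,0x0e,0x26,0x2b] = 3f af dd 70 5d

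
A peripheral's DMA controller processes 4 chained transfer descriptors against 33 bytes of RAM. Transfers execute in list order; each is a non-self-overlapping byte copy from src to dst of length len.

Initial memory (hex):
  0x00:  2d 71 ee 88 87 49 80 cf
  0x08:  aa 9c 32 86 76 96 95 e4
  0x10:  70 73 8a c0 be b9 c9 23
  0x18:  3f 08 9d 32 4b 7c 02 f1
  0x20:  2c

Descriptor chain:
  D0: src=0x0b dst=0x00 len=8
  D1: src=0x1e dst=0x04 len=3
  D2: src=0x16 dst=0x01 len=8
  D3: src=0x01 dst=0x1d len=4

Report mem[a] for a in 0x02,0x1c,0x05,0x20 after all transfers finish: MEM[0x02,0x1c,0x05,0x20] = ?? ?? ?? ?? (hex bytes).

MEM[0x02,0x1c,0x05,0x20] = 23 4b 9d 08

D0: mem[0x00..0x07] <- [86 76 96 95 e4 70 73 8a]
D1: mem[0x04..0x06] <- [02 f1 2c]
D2: mem[0x01..0x08] <- [c9 23 3f 08 9d 32 4b 7c]
D3: mem[0x1d..0x20] <- [c9 23 3f 08]
query mem[0x02]=0x23, mem[0x1c]=0x4b, mem[0x05]=0x9d, mem[0x20]=0x08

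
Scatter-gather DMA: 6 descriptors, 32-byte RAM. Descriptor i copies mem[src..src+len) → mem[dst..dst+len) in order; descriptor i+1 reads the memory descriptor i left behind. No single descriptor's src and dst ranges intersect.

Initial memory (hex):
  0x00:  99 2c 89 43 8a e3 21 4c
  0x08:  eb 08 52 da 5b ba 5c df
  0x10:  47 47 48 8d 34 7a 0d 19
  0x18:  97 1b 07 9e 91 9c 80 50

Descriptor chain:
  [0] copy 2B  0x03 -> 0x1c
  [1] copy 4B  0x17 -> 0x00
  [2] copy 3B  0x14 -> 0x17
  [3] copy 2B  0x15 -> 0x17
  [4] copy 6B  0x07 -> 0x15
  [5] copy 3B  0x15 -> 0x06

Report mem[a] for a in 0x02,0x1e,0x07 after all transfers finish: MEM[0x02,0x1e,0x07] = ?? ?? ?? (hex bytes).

MEM[0x02,0x1e,0x07] = 1b 80 eb

[0] 0x03->0x1c len=2 : 43 8a
[1] 0x17->0x00 len=4 : 19 97 1b 07
[2] 0x14->0x17 len=3 : 34 7a 0d
[3] 0x15->0x17 len=2 : 7a 0d
[4] 0x07->0x15 len=6 : 4c eb 08 52 da 5b
[5] 0x15->0x06 len=3 : 4c eb 08
query mem[0x02]=0x1b, mem[0x1e]=0x80, mem[0x07]=0xeb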